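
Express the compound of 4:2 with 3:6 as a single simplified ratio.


Compound ratio = (4×3) : (2×6)
= 12:12
GCD = 12
= 1:1

1:1


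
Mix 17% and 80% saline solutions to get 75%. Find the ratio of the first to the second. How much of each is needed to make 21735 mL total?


Let x parts of 17% mix with y parts of 80%.
17x + 80y = 75(x + y)
17x + 80y = 75x + 75y
x(17 - 75) = y(75 - 80)
x/y = (80 - 75)/(75 - 17) = 5/58
Simplify: 5:58
Total parts = 63; one part = 21735/63 = 345.00 mL
17% solution: 5×345.00 = 1725.00 mL
80% solution: 58×345.00 = 20010.00 mL
= ratio 5:58; 1725.00 mL and 20010.00 mL

ratio 5:58; 1725.00 mL and 20010.00 mL


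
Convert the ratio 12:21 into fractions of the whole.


Total parts = 12 + 21 = 33
First part: 12/33 = 4/11
Second part: 21/33 = 7/11
= 4/11 and 7/11

4/11 and 7/11


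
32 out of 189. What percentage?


Percentage = (part / whole) × 100
= (32 / 189) × 100
≈ 16.93%

16.93%


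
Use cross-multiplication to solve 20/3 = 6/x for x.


Cross multiply: 20 × x = 3 × 6
20x = 18
x = 18 / 20
= 0.90

0.90


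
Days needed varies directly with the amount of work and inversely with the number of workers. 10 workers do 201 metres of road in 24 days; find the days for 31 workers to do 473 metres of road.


Days ∝ work / workers, so d₂ = d₁ × (m₁/m₂) × (w₂/w₁)
Workers factor (inverse): 10/31 ≈ 0.3226
Work factor (direct): 473/201 ≈ 2.3532
d₂ = 24 × 10/31 × 473/201 = (24 × 10 × 473) / (31 × 201) = 113520/6231
≈ 18.22 days

18.22 days


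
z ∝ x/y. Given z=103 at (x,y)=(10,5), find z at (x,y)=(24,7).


z = k·x/y
Solve for k using the known point: k = z·y/x = 103×5/10 = 515/10 = 51.5000
Now evaluate at x=24, y=7:
z = k × 24 / 7 = (515 × 24) / (10 × 7) = 12360/70
≈ 176.5714

176.5714


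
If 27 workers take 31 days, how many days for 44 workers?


Inverse proportion: x × y = constant
k = 27 × 31 = 837
y₂ = k / 44 = 837 / 44
= 19.02

19.02


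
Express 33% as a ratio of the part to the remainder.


33% means 33 parts out of 100; remainder = 67
Part : remainder = 33:67
GCD = 1
= 33:67

33:67


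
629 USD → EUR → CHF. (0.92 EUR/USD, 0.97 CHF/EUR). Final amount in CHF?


Step 1: 629 USD × 0.92 = 578.68 EUR
Step 2: 578.68 EUR × 0.97 = 561.32 CHF
Implied rate USD→CHF = 0.92 × 0.97 = 0.8924
= 561.32 CHF

561.32 CHF


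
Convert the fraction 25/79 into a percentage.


Percentage = (part / whole) × 100
= (25 / 79) × 100
≈ 31.65%

31.65%


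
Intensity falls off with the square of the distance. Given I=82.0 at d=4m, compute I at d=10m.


I₁d₁² = I₂d₂²
I₂ = I₁ × (d₁/d₂)²
= 82.0 × (4/10)²
= 82.0 × 16/100
= 1312/100
= 13.1200

13.1200


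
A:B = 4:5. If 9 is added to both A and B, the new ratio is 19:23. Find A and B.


Let A = 4k, B = 5k.
(4k + 9) / (5k + 9) = 19/23
Cross-multiply: 23(4k + 9) = 19(5k + 9)
92k + 207 = 95k + 171
92k - 95k = 171 - 207
-3k = -36
k = -36/-3 = 12
A = 4×12 = 48, B = 5×12 = 60
= A = 48, B = 60

A = 48, B = 60


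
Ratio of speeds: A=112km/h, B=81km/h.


Ratio = 112:81
GCD = 1
Simplified = 112:81
Time ratio (same distance) = 81:112
Speed ratio = 112:81

112:81


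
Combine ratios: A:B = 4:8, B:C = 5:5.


Match B: multiply A:B by 5 → 20:40
Multiply B:C by 8 → 40:40
Combined: 20:40:40
GCD = 20
= 1:2:2

1:2:2


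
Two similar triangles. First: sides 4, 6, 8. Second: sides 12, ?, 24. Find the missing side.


Scale factor = 12/4 = 3
Missing side = 6 × 3
= 18.0

18.0


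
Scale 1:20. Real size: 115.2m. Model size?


Model size = real / scale
= 115.2 / 20
= 5.7600 m

5.7600 m


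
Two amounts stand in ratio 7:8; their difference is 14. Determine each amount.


Let A = 7k, B = 8k.
8k - 7k = 14
1k = 14 → k = 14/1 = 14
A = 7×14 = 98, B = 8×14 = 112
= A = 98, B = 112

A = 98, B = 112


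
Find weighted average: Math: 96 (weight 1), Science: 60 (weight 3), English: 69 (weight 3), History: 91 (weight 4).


Numerator = 96×1 + 60×3 + 69×3 + 91×4
= 96 + 180 + 207 + 364
= 847
Total weight = 11
Weighted avg = 847/11
= 77.00

77.00


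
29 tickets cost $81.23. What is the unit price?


Unit rate = total / quantity
= 81.23 / 29
= $2.80 per unit

$2.80 per unit


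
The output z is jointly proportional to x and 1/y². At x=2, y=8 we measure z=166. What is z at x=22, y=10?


z = k·x/y²
Solve for k using the known point: k = z·y²/x = 166×64/2 = 10624/2 = 5312.0000
Now evaluate at x=22, y=10:
z = k × 22 / 100 = (10624 × 22) / (2 × 100) = 233728/200
= 1168.6400

1168.6400


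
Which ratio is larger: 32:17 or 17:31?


32/17 = 1.8824
17/31 = 0.5484
1.8824 > 0.5484, so 32:17 is greater
= 32:17

32:17


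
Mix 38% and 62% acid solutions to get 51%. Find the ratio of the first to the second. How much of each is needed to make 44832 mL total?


Let x parts of 38% mix with y parts of 62%.
38x + 62y = 51(x + y)
38x + 62y = 51x + 51y
x(38 - 51) = y(51 - 62)
x/y = (62 - 51)/(51 - 38) = 11/13
Simplify: 11:13
Total parts = 24; one part = 44832/24 = 1868.00 mL
38% solution: 11×1868.00 = 20548.00 mL
62% solution: 13×1868.00 = 24284.00 mL
= ratio 11:13; 20548.00 mL and 24284.00 mL

ratio 11:13; 20548.00 mL and 24284.00 mL


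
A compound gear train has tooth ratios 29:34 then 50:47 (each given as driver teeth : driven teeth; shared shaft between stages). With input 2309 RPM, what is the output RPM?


Stage 1: RPM_B = RPM_A × t_A/t_B = 2309 × 29/34 = 66961/34 ≈ 1969.44
B and C share a shaft → RPM_C = RPM_B
Stage 2: RPM_D = RPM_C × t_C/t_D = RPM_A × (t_A×t_C)/(t_B×t_D)
Overall ratio = (29×50)/(34×47) = 1450/1598
RPM_D = 2309 × 1450/1598 = 3348050/1598
≈ 2095.15 RPM

2095.15 RPM


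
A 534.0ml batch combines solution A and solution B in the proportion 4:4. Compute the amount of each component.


Total parts = 4 + 4 = 8
solution A: 534.0 × 4/8 = 267.0ml
solution B: 534.0 × 4/8 = 267.0ml
= 267.0ml and 267.0ml

267.0ml and 267.0ml


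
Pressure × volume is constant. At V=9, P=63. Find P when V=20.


Inverse proportion: x × y = constant
k = 9 × 63 = 567
y₂ = k / 20 = 567 / 20
= 28.35

28.35


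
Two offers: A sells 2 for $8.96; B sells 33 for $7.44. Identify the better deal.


Deal A: $8.96/2 = $4.4800/unit
Deal B: $7.44/33 = $0.2255/unit
B is cheaper per unit
= Deal B

Deal B


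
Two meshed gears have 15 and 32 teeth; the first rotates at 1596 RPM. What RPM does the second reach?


Gear ratio = 15:32 = 15:32
RPM_B = RPM_A × (teeth_A / teeth_B)
= 1596 × (15/32)
= 748.1 RPM

748.1 RPM


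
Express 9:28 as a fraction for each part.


Total parts = 9 + 28 = 37
First part: 9/37 = 9/37
Second part: 28/37 = 28/37
= 9/37 and 28/37

9/37 and 28/37


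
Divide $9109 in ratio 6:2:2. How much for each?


Total parts = 6 + 2 + 2 = 10
Part 1: 9109 × 6/10 = 5465.40
Part 2: 9109 × 2/10 = 1821.80
Part 3: 9109 × 2/10 = 1821.80
= Part 1: $5465.40, Part 2: $1821.80, Part 3: $1821.80

Part 1: $5465.40, Part 2: $1821.80, Part 3: $1821.80


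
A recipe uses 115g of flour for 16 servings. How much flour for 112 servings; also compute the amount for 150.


Direct proportion: y/x = constant
k = 115/16 = 7.1875
y at x=112: k × 112 = 115 × 112 / 16 = 12880/16 = 805.00
y at x=150: k × 150 = 115 × 150 / 16 = 17250/16 ≈ 1078.13
= 805.00 and 1078.13

805.00 and 1078.13


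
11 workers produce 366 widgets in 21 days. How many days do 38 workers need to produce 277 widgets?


Days ∝ work / workers, so d₂ = d₁ × (m₁/m₂) × (w₂/w₁)
Workers factor (inverse): 11/38 ≈ 0.2895
Work factor (direct): 277/366 ≈ 0.7568
d₂ = 21 × 11/38 × 277/366 = (21 × 11 × 277) / (38 × 366) = 63987/13908
≈ 4.60 days

4.60 days


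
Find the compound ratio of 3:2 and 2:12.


Compound ratio = (3×2) : (2×12)
= 6:24
GCD = 6
= 1:4

1:4


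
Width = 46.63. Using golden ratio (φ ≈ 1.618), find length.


φ = (1 + √5) / 2 ≈ 1.618
Length = width × φ = 46.63 × 1.618 = 75.44734
≈ 75.45

75.45


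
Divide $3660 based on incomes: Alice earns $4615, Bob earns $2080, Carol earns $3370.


Total income = 4615 + 2080 + 3370 = $10065
Alice: $3660 × 4615/10065 = $1678.18
Bob: $3660 × 2080/10065 = $756.36
Carol: $3660 × 3370/10065 = $1225.45
= Alice: $1678.18, Bob: $756.36, Carol: $1225.45

Alice: $1678.18, Bob: $756.36, Carol: $1225.45


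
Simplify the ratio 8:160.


GCD(8, 160) = 8
8/8 : 160/8
= 1:20

1:20


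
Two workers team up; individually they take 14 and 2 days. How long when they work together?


Rate of A = 1/14 per day
Rate of B = 1/2 per day
Combined rate = 1/14 + 1/2 = 16/28 ≈ 0.5714 per day
Days = 1 / combined rate = 28/16
= 1.75 days

1.75 days


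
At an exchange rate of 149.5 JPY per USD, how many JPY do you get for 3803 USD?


Amount × rate = 3803 × 149.5
= 568548.50 JPY

568548.50 JPY


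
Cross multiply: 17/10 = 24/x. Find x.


Cross multiply: 17 × x = 10 × 24
17x = 240
x = 240 / 17
= 14.12

14.12


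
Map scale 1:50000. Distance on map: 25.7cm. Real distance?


Real distance = map distance × scale
= 25.7cm × 50000
= 1285000 cm = 12850.0 m
= 12.850 km

12.850 km


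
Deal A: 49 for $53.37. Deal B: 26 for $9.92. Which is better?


Deal A: $53.37/49 = $1.0892/unit
Deal B: $9.92/26 = $0.3815/unit
B is cheaper per unit
= Deal B

Deal B


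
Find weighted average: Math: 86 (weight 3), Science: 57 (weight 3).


Numerator = 86×3 + 57×3
= 258 + 171
= 429
Total weight = 6
Weighted avg = 429/6
= 71.50

71.50


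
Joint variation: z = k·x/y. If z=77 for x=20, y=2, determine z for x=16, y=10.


z = k·x/y
Solve for k using the known point: k = z·y/x = 77×2/20 = 154/20 = 7.7000
Now evaluate at x=16, y=10:
z = k × 16 / 10 = (154 × 16) / (20 × 10) = 2464/200
= 12.3200

12.3200


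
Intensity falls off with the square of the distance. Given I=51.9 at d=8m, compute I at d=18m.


I₁d₁² = I₂d₂²
I₂ = I₁ × (d₁/d₂)²
= 51.9 × (8/18)²
= 51.9 × 64/324
= 3321.6/324
≈ 10.2519

10.2519


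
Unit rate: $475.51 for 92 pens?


Unit rate = total / quantity
= 475.51 / 92
= $5.17 per unit

$5.17 per unit


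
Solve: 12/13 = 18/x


Cross multiply: 12 × x = 13 × 18
12x = 234
x = 234 / 12
= 19.50

19.50


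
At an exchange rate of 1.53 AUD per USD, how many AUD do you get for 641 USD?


Amount × rate = 641 × 1.53
= 980.73 AUD

980.73 AUD


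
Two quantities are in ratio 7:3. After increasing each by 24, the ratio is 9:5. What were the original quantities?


Let A = 7k, B = 3k.
(7k + 24) / (3k + 24) = 9/5
Cross-multiply: 5(7k + 24) = 9(3k + 24)
35k + 120 = 27k + 216
35k - 27k = 216 - 120
8k = 96
k = 96/8 = 12
A = 7×12 = 84, B = 3×12 = 36
= A = 84, B = 36

A = 84, B = 36


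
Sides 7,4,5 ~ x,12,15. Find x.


Scale factor = 12/4 = 3
Missing side = 7 × 3
= 21.0

21.0


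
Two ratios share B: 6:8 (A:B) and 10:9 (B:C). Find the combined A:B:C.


Match B: multiply A:B by 10 → 60:80
Multiply B:C by 8 → 80:72
Combined: 60:80:72
GCD = 4
= 15:20:18

15:20:18


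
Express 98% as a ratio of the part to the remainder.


98% means 98 parts out of 100; remainder = 2
Part : remainder = 98:2
GCD = 2
= 49:1

49:1


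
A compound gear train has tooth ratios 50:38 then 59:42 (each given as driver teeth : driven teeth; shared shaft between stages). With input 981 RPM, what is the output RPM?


Stage 1: RPM_B = RPM_A × t_A/t_B = 981 × 50/38 = 49050/38 ≈ 1290.79
B and C share a shaft → RPM_C = RPM_B
Stage 2: RPM_D = RPM_C × t_C/t_D = RPM_A × (t_A×t_C)/(t_B×t_D)
Overall ratio = (50×59)/(38×42) = 2950/1596
RPM_D = 981 × 2950/1596 = 2893950/1596
≈ 1813.25 RPM

1813.25 RPM


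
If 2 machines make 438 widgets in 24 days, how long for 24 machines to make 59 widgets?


Days ∝ work / workers, so d₂ = d₁ × (m₁/m₂) × (w₂/w₁)
Workers factor (inverse): 2/24 ≈ 0.0833
Work factor (direct): 59/438 ≈ 0.1347
d₂ = 24 × 2/24 × 59/438 = (24 × 2 × 59) / (24 × 438) = 2832/10512
≈ 0.27 days

0.27 days


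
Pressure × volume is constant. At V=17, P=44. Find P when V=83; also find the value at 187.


Inverse proportion: x × y = constant
k = 17 × 44 = 748
At x=83: k/83 = 9.01
At x=187: k/187 = 4.00
= 9.01 and 4.00

9.01 and 4.00


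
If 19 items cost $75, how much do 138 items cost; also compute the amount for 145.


Direct proportion: y/x = constant
k = 75/19 ≈ 3.9474
y at x=138: k × 138 = 75 × 138 / 19 = 10350/19 ≈ 544.74
y at x=145: k × 145 = 75 × 145 / 19 = 10875/19 ≈ 572.37
= 544.74 and 572.37

544.74 and 572.37


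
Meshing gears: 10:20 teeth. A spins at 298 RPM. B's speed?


Gear ratio = 10:20 = 1:2
RPM_B = RPM_A × (teeth_A / teeth_B)
= 298 × (10/20)
= 149.0 RPM

149.0 RPM


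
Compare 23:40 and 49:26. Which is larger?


23/40 = 0.5750
49/26 = 1.8846
0.5750 < 1.8846, so 23:40 is less
= 49:26

49:26


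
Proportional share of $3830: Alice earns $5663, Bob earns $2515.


Total income = 5663 + 2515 = $8178
Alice: $3830 × 5663/8178 = $2652.15
Bob: $3830 × 2515/8178 = $1177.85
= Alice: $2652.15, Bob: $1177.85

Alice: $2652.15, Bob: $1177.85


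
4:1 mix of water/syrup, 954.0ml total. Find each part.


Total parts = 4 + 1 = 5
water: 954.0 × 4/5 = 763.2ml
syrup: 954.0 × 1/5 = 190.8ml
= 763.2ml and 190.8ml

763.2ml and 190.8ml


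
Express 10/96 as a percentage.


Percentage = (part / whole) × 100
= (10 / 96) × 100
≈ 10.42%

10.42%


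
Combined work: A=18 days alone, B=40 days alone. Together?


Rate of A = 1/18 per day
Rate of B = 1/40 per day
Combined rate = 1/18 + 1/40 = 58/720 ≈ 0.0806 per day
Days = 1 / combined rate = 720/58
≈ 12.41 days

12.41 days


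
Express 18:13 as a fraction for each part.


Total parts = 18 + 13 = 31
First part: 18/31 = 18/31
Second part: 13/31 = 13/31
= 18/31 and 13/31

18/31 and 13/31


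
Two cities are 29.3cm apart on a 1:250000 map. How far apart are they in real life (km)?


Real distance = map distance × scale
= 29.3cm × 250000
= 7325000 cm = 73250.0 m
= 73.250 km

73.250 km


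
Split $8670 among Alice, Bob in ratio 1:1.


Total parts = 1 + 1 = 2
Alice: 8670 × 1/2 = 4335.00
Bob: 8670 × 1/2 = 4335.00
= Alice: $4335.00, Bob: $4335.00

Alice: $4335.00, Bob: $4335.00


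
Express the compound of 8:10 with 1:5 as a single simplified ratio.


Compound ratio = (8×1) : (10×5)
= 8:50
GCD = 2
= 4:25

4:25


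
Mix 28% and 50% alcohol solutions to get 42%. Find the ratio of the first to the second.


Let x parts of 28% mix with y parts of 50%.
28x + 50y = 42(x + y)
28x + 50y = 42x + 42y
x(28 - 42) = y(42 - 50)
x/y = (50 - 42)/(42 - 28) = 8/14
Simplify: 4:7
= 4:7

4:7


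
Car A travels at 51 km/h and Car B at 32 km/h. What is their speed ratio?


Ratio = 51:32
GCD = 1
Simplified = 51:32
Time ratio (same distance) = 32:51
Speed ratio = 51:32

51:32


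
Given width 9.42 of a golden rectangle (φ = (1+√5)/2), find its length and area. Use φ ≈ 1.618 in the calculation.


φ = (1 + √5) / 2 ≈ 1.618
Length = width × φ = 9.42 × 1.618 = 15.24156
≈ 15.24
Area = width × length = 9.42 × 15.24156 = 143.5754952 ≈ 143.58
= Length: 15.24, Area: 143.58

Length: 15.24, Area: 143.58


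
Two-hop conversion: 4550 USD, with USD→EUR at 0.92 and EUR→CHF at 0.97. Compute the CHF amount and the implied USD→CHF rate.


Step 1: 4550 USD × 0.92 = 4186.00 EUR
Step 2: 4186.00 EUR × 0.97 = 4060.42 CHF
Implied rate USD→CHF = 0.92 × 0.97 = 0.8924
= 4060.42 CHF; implied rate 0.8924 CHF/USD

4060.42 CHF; implied rate 0.8924 CHF/USD


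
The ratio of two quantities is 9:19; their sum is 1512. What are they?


Let A = 9k, B = 19k.
9k + 19k = 1512
28k = 1512 → k = 1512/28 = 54
A = 9×54 = 486, B = 19×54 = 1026
= A = 486, B = 1026

A = 486, B = 1026


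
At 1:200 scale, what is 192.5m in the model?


Model size = real / scale
= 192.5 / 200
= 0.9625 m

0.9625 m


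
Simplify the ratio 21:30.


GCD(21, 30) = 3
21/3 : 30/3
= 7:10

7:10


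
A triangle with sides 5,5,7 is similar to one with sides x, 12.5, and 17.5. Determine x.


Scale factor = 12.5/5 = 2.5
Missing side = 5 × 2.5
= 12.5

12.5


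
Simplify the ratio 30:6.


GCD(30, 6) = 6
30/6 : 6/6
= 5:1

5:1


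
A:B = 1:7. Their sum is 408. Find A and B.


Let A = 1k, B = 7k.
1k + 7k = 408
8k = 408 → k = 408/8 = 51
A = 1×51 = 51, B = 7×51 = 357
= A = 51, B = 357

A = 51, B = 357


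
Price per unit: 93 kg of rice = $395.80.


Unit rate = total / quantity
= 395.80 / 93
= $4.26 per unit

$4.26 per unit


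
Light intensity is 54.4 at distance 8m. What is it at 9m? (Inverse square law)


I₁d₁² = I₂d₂²
I₂ = I₁ × (d₁/d₂)²
= 54.4 × (8/9)²
= 54.4 × 64/81
= 3481.6/81
≈ 42.9827

42.9827


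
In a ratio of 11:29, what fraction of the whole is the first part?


Total parts = 11 + 29 = 40
First part: 11/40 = 11/40
= 11/40

11/40


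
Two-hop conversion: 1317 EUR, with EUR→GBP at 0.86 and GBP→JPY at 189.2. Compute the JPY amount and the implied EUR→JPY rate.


Step 1: 1317 EUR × 0.86 = 1132.62 GBP
Step 2: 1132.62 GBP × 189.2 = 214291.70 JPY
Implied rate EUR→JPY = 0.86 × 189.2 = 162.7120
= 214291.70 JPY; implied rate 162.7120 JPY/EUR

214291.70 JPY; implied rate 162.7120 JPY/EUR


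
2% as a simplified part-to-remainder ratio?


2% means 2 parts out of 100; remainder = 98
Part : remainder = 2:98
GCD = 2
= 1:49

1:49


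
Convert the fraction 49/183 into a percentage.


Percentage = (part / whole) × 100
= (49 / 183) × 100
≈ 26.78%

26.78%


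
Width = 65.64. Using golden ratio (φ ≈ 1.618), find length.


φ = (1 + √5) / 2 ≈ 1.618
Length = width × φ = 65.64 × 1.618 = 106.20552
≈ 106.21

106.21


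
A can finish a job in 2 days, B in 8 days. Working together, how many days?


Rate of A = 1/2 per day
Rate of B = 1/8 per day
Combined rate = 1/2 + 1/8 = 10/16 = 0.6250 per day
Days = 1 / combined rate = 16/10
= 1.60 days

1.60 days


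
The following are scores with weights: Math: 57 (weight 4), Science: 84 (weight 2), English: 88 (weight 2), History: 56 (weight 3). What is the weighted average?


Numerator = 57×4 + 84×2 + 88×2 + 56×3
= 228 + 168 + 176 + 168
= 740
Total weight = 11
Weighted avg = 740/11
= 67.27

67.27


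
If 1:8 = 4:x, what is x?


Cross multiply: 1 × x = 8 × 4
1x = 32
x = 32 / 1
= 32.00

32.00


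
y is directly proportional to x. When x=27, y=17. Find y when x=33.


Direct proportion: y/x = constant
k = 17/27 ≈ 0.6296
y₂ = k × 33 = 17 × 33 / 27 = 561/27
≈ 20.78

20.78


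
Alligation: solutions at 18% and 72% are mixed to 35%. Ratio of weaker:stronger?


Let x parts of 18% mix with y parts of 72%.
18x + 72y = 35(x + y)
18x + 72y = 35x + 35y
x(18 - 35) = y(35 - 72)
x/y = (72 - 35)/(35 - 18) = 37/17
Simplify: 37:17
= 37:17

37:17


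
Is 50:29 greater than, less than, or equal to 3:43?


50/29 = 1.7241
3/43 = 0.0698
1.7241 > 0.0698, so 50:29 is greater
= greater than

greater than


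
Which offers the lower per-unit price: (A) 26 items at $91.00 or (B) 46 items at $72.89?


Deal A: $91.00/26 = $3.5000/unit
Deal B: $72.89/46 = $1.5846/unit
B is cheaper per unit
= Deal B

Deal B


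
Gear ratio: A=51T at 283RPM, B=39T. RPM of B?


Gear ratio = 51:39 = 17:13
RPM_B = RPM_A × (teeth_A / teeth_B)
= 283 × (51/39)
= 370.1 RPM

370.1 RPM


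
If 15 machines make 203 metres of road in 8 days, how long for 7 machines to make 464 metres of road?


Days ∝ work / workers, so d₂ = d₁ × (m₁/m₂) × (w₂/w₁)
Workers factor (inverse): 15/7 ≈ 2.1429
Work factor (direct): 464/203 ≈ 2.2857
d₂ = 8 × 15/7 × 464/203 = (8 × 15 × 464) / (7 × 203) = 55680/1421
≈ 39.18 days

39.18 days


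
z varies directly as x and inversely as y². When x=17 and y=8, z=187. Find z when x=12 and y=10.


z = k·x/y²
Solve for k using the known point: k = z·y²/x = 187×64/17 = 11968/17 = 704.0000
Now evaluate at x=12, y=10:
z = k × 12 / 100 = (11968 × 12) / (17 × 100) = 143616/1700
= 84.4800

84.4800


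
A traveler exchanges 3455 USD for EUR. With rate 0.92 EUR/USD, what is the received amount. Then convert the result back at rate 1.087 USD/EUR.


Amount × rate = 3455 × 0.92 = 3178.60 EUR
Round-trip: 3178.60 × 1.087 = 3455.14 USD
= 3178.60 EUR, then 3455.14 USD

3178.60 EUR, then 3455.14 USD


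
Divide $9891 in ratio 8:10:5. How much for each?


Total parts = 8 + 10 + 5 = 23
Part 1: 9891 × 8/23 = 3440.35
Part 2: 9891 × 10/23 = 4300.43
Part 3: 9891 × 5/23 = 2150.22
= Part 1: $3440.35, Part 2: $4300.43, Part 3: $2150.22

Part 1: $3440.35, Part 2: $4300.43, Part 3: $2150.22


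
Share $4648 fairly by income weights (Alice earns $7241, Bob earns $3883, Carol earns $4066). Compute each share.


Total income = 7241 + 3883 + 4066 = $15190
Alice: $4648 × 7241/15190 = $2215.68
Bob: $4648 × 3883/15190 = $1188.16
Carol: $4648 × 4066/15190 = $1244.16
= Alice: $2215.68, Bob: $1188.16, Carol: $1244.16

Alice: $2215.68, Bob: $1188.16, Carol: $1244.16


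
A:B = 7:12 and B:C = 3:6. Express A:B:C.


Match B: multiply A:B by 3 → 21:36
Multiply B:C by 12 → 36:72
Combined: 21:36:72
GCD = 3
= 7:12:24

7:12:24


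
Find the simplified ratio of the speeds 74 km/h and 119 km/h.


Ratio = 74:119
GCD = 1
Simplified = 74:119
Time ratio (same distance) = 119:74
Speed ratio = 74:119

74:119


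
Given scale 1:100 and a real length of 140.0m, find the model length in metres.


Model size = real / scale
= 140.0 / 100
= 1.4000 m

1.4000 m


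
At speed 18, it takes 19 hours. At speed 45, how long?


Inverse proportion: x × y = constant
k = 18 × 19 = 342
y₂ = k / 45 = 342 / 45
= 7.60

7.60


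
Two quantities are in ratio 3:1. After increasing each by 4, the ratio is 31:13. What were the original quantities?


Let A = 3k, B = 1k.
(3k + 4) / (1k + 4) = 31/13
Cross-multiply: 13(3k + 4) = 31(1k + 4)
39k + 52 = 31k + 124
39k - 31k = 124 - 52
8k = 72
k = 72/8 = 9
A = 3×9 = 27, B = 1×9 = 9
= A = 27, B = 9

A = 27, B = 9


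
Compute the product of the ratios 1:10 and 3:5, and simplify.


Compound ratio = (1×3) : (10×5)
= 3:50
GCD = 1
= 3:50

3:50


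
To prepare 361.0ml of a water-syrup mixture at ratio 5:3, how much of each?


Total parts = 5 + 3 = 8
water: 361.0 × 5/8 = 225.6ml
syrup: 361.0 × 3/8 = 135.4ml
= 225.6ml and 135.4ml

225.6ml and 135.4ml


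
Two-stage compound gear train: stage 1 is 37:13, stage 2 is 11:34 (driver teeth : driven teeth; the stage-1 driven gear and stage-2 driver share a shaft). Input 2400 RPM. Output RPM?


Stage 1: RPM_B = RPM_A × t_A/t_B = 2400 × 37/13 = 88800/13 ≈ 6830.77
B and C share a shaft → RPM_C = RPM_B
Stage 2: RPM_D = RPM_C × t_C/t_D = RPM_A × (t_A×t_C)/(t_B×t_D)
Overall ratio = (37×11)/(13×34) = 407/442
RPM_D = 2400 × 407/442 = 976800/442
≈ 2209.95 RPM

2209.95 RPM


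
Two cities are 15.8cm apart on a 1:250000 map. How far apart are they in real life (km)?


Real distance = map distance × scale
= 15.8cm × 250000
= 3950000 cm = 39500.0 m
= 39.500 km

39.500 km


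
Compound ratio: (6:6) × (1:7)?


Compound ratio = (6×1) : (6×7)
= 6:42
GCD = 6
= 1:7

1:7


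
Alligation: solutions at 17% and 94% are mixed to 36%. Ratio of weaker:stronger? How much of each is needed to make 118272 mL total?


Let x parts of 17% mix with y parts of 94%.
17x + 94y = 36(x + y)
17x + 94y = 36x + 36y
x(17 - 36) = y(36 - 94)
x/y = (94 - 36)/(36 - 17) = 58/19
Simplify: 58:19
Total parts = 77; one part = 118272/77 = 1536.00 mL
17% solution: 58×1536.00 = 89088.00 mL
94% solution: 19×1536.00 = 29184.00 mL
= ratio 58:19; 89088.00 mL and 29184.00 mL

ratio 58:19; 89088.00 mL and 29184.00 mL


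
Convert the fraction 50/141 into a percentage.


Percentage = (part / whole) × 100
= (50 / 141) × 100
≈ 35.46%

35.46%


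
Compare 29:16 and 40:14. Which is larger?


29/16 = 1.8125
40/14 = 2.8571
1.8125 < 2.8571, so 29:16 is less
= 40:14

40:14


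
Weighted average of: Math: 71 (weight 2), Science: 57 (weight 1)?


Numerator = 71×2 + 57×1
= 142 + 57
= 199
Total weight = 3
Weighted avg = 199/3
= 66.33

66.33


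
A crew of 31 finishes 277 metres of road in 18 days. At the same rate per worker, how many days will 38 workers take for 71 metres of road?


Days ∝ work / workers, so d₂ = d₁ × (m₁/m₂) × (w₂/w₁)
Workers factor (inverse): 31/38 ≈ 0.8158
Work factor (direct): 71/277 ≈ 0.2563
d₂ = 18 × 31/38 × 71/277 = (18 × 31 × 71) / (38 × 277) = 39618/10526
≈ 3.76 days

3.76 days


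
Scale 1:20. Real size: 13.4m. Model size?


Model size = real / scale
= 13.4 / 20
= 0.6700 m

0.6700 m


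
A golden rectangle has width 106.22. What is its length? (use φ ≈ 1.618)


φ = (1 + √5) / 2 ≈ 1.618
Length = width × φ = 106.22 × 1.618 = 171.86396
≈ 171.86

171.86


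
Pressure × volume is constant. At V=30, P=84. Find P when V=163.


Inverse proportion: x × y = constant
k = 30 × 84 = 2520
y₂ = k / 163 = 2520 / 163
= 15.46

15.46


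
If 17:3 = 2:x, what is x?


Cross multiply: 17 × x = 3 × 2
17x = 6
x = 6 / 17
= 0.35

0.35


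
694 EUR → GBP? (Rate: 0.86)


Amount × rate = 694 × 0.86
= 596.84 GBP

596.84 GBP


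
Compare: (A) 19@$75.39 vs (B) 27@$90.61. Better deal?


Deal A: $75.39/19 = $3.9679/unit
Deal B: $90.61/27 = $3.3559/unit
B is cheaper per unit
= Deal B

Deal B


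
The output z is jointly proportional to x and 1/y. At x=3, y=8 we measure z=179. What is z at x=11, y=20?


z = k·x/y
Solve for k using the known point: k = z·y/x = 179×8/3 = 1432/3 ≈ 477.3333
Now evaluate at x=11, y=20:
z = k × 11 / 20 = (1432 × 11) / (3 × 20) = 15752/60
≈ 262.5333

262.5333


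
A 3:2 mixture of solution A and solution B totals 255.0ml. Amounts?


Total parts = 3 + 2 = 5
solution A: 255.0 × 3/5 = 153.0ml
solution B: 255.0 × 2/5 = 102.0ml
= 153.0ml and 102.0ml

153.0ml and 102.0ml


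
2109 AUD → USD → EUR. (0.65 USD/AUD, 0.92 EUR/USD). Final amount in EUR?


Step 1: 2109 AUD × 0.65 = 1370.85 USD
Step 2: 1370.85 USD × 0.92 = 1261.18 EUR
Implied rate AUD→EUR = 0.65 × 0.92 = 0.5980
= 1261.18 EUR

1261.18 EUR


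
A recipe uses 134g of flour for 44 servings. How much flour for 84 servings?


Direct proportion: y/x = constant
k = 134/44 ≈ 3.0455
y₂ = k × 84 = 134 × 84 / 44 = 11256/44
≈ 255.82

255.82


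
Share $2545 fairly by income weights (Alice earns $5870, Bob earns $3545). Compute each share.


Total income = 5870 + 3545 = $9415
Alice: $2545 × 5870/9415 = $1586.74
Bob: $2545 × 3545/9415 = $958.26
= Alice: $1586.74, Bob: $958.26

Alice: $1586.74, Bob: $958.26


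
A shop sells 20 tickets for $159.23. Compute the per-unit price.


Unit rate = total / quantity
= 159.23 / 20
= $7.96 per unit

$7.96 per unit


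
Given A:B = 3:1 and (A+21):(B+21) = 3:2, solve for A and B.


Let A = 3k, B = 1k.
(3k + 21) / (1k + 21) = 3/2
Cross-multiply: 2(3k + 21) = 3(1k + 21)
6k + 42 = 3k + 63
6k - 3k = 63 - 42
3k = 21
k = 21/3 = 7
A = 3×7 = 21, B = 1×7 = 7
= A = 21, B = 7

A = 21, B = 7


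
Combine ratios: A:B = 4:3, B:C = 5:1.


Match B: multiply A:B by 5 → 20:15
Multiply B:C by 3 → 15:3
Combined: 20:15:3
GCD = 1
= 20:15:3

20:15:3


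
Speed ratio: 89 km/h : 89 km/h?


Ratio = 89:89
GCD = 89
Simplified = 1:1
Time ratio (same distance) = 1:1
Speed ratio = 1:1

1:1


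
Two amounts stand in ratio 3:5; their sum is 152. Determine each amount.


Let A = 3k, B = 5k.
3k + 5k = 152
8k = 152 → k = 152/8 = 19
A = 3×19 = 57, B = 5×19 = 95
= A = 57, B = 95

A = 57, B = 95


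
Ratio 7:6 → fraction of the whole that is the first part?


Total parts = 7 + 6 = 13
First part: 7/13 = 7/13
= 7/13

7/13


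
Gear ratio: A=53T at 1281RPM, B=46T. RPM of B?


Gear ratio = 53:46 = 53:46
RPM_B = RPM_A × (teeth_A / teeth_B)
= 1281 × (53/46)
= 1475.9 RPM

1475.9 RPM


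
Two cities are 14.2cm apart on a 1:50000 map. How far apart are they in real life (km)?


Real distance = map distance × scale
= 14.2cm × 50000
= 710000 cm = 7100.0 m
= 7.100 km

7.100 km


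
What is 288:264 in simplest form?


GCD(288, 264) = 24
288/24 : 264/24
= 12:11

12:11


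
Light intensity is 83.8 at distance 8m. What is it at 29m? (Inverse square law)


I₁d₁² = I₂d₂²
I₂ = I₁ × (d₁/d₂)²
= 83.8 × (8/29)²
= 83.8 × 64/841
= 5363.2/841
≈ 6.3772

6.3772


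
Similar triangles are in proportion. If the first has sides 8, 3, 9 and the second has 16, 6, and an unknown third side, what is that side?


Scale factor = 16/8 = 2
Missing side = 9 × 2
= 18.0

18.0


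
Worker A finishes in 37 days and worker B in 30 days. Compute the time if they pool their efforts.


Rate of A = 1/37 per day
Rate of B = 1/30 per day
Combined rate = 1/37 + 1/30 = 67/1110 ≈ 0.0604 per day
Days = 1 / combined rate = 1110/67
≈ 16.57 days

16.57 days


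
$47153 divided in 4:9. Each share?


Total parts = 4 + 9 = 13
Part 1: 47153 × 4/13 = 14508.62
Part 2: 47153 × 9/13 = 32644.38
= Part 1: $14508.62, Part 2: $32644.38

Part 1: $14508.62, Part 2: $32644.38


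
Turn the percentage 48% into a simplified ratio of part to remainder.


48% means 48 parts out of 100; remainder = 52
Part : remainder = 48:52
GCD = 4
= 12:13

12:13


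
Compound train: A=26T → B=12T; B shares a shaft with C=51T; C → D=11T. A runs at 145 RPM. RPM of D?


Stage 1: RPM_B = RPM_A × t_A/t_B = 145 × 26/12 = 3770/12 ≈ 314.17
B and C share a shaft → RPM_C = RPM_B
Stage 2: RPM_D = RPM_C × t_C/t_D = RPM_A × (t_A×t_C)/(t_B×t_D)
Overall ratio = (26×51)/(12×11) = 1326/132
RPM_D = 145 × 1326/132 = 192270/132
≈ 1456.59 RPM

1456.59 RPM


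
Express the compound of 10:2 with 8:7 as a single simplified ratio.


Compound ratio = (10×8) : (2×7)
= 80:14
GCD = 2
= 40:7

40:7


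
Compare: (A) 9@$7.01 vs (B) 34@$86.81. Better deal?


Deal A: $7.01/9 = $0.7789/unit
Deal B: $86.81/34 = $2.5532/unit
A is cheaper per unit
= Deal A

Deal A


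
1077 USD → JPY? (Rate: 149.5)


Amount × rate = 1077 × 149.5
= 161011.50 JPY

161011.50 JPY


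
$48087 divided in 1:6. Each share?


Total parts = 1 + 6 = 7
Part 1: 48087 × 1/7 = 6869.57
Part 2: 48087 × 6/7 = 41217.43
= Part 1: $6869.57, Part 2: $41217.43

Part 1: $6869.57, Part 2: $41217.43


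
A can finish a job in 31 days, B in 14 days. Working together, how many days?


Rate of A = 1/31 per day
Rate of B = 1/14 per day
Combined rate = 1/31 + 1/14 = 45/434 ≈ 0.1037 per day
Days = 1 / combined rate = 434/45
≈ 9.64 days

9.64 days


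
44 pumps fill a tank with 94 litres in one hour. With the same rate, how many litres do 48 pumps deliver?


Direct proportion: y/x = constant
k = 94/44 ≈ 2.1364
y₂ = k × 48 = 94 × 48 / 44 = 4512/44
≈ 102.55

102.55


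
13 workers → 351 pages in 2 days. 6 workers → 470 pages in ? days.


Days ∝ work / workers, so d₂ = d₁ × (m₁/m₂) × (w₂/w₁)
Workers factor (inverse): 13/6 ≈ 2.1667
Work factor (direct): 470/351 ≈ 1.3390
d₂ = 2 × 13/6 × 470/351 = (2 × 13 × 470) / (6 × 351) = 12220/2106
≈ 5.80 days

5.80 days


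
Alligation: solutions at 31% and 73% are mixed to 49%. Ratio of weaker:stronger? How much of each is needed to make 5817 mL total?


Let x parts of 31% mix with y parts of 73%.
31x + 73y = 49(x + y)
31x + 73y = 49x + 49y
x(31 - 49) = y(49 - 73)
x/y = (73 - 49)/(49 - 31) = 24/18
Simplify: 4:3
Total parts = 7; one part = 5817/7 = 831.00 mL
31% solution: 4×831.00 = 3324.00 mL
73% solution: 3×831.00 = 2493.00 mL
= ratio 4:3; 3324.00 mL and 2493.00 mL

ratio 4:3; 3324.00 mL and 2493.00 mL


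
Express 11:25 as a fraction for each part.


Total parts = 11 + 25 = 36
First part: 11/36 = 11/36
Second part: 25/36 = 25/36
= 11/36 and 25/36

11/36 and 25/36


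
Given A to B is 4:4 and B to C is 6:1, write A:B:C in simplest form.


Match B: multiply A:B by 6 → 24:24
Multiply B:C by 4 → 24:4
Combined: 24:24:4
GCD = 4
= 6:6:1

6:6:1


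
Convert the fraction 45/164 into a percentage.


Percentage = (part / whole) × 100
= (45 / 164) × 100
≈ 27.44%

27.44%


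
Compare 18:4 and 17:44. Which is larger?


18/4 = 4.5000
17/44 = 0.3864
4.5000 > 0.3864, so 18:4 is greater
= 18:4

18:4


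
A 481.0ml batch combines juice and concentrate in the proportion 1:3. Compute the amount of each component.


Total parts = 1 + 3 = 4
juice: 481.0 × 1/4 = 120.3ml
concentrate: 481.0 × 3/4 = 360.8ml
= 120.3ml and 360.8ml

120.3ml and 360.8ml


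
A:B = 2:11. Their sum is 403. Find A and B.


Let A = 2k, B = 11k.
2k + 11k = 403
13k = 403 → k = 403/13 = 31
A = 2×31 = 62, B = 11×31 = 341
= A = 62, B = 341

A = 62, B = 341


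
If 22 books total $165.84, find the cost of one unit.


Unit rate = total / quantity
= 165.84 / 22
= $7.54 per unit

$7.54 per unit


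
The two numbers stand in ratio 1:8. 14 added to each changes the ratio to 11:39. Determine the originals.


Let A = 1k, B = 8k.
(1k + 14) / (8k + 14) = 11/39
Cross-multiply: 39(1k + 14) = 11(8k + 14)
39k + 546 = 88k + 154
39k - 88k = 154 - 546
-49k = -392
k = -392/-49 = 8
A = 1×8 = 8, B = 8×8 = 64
= A = 8, B = 64

A = 8, B = 64


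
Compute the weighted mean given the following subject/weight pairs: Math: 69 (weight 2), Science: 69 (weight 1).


Numerator = 69×2 + 69×1
= 138 + 69
= 207
Total weight = 3
Weighted avg = 207/3
= 69.00

69.00


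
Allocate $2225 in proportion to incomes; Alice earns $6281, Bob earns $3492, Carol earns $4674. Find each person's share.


Total income = 6281 + 3492 + 4674 = $14447
Alice: $2225 × 6281/14447 = $967.34
Bob: $2225 × 3492/14447 = $537.81
Carol: $2225 × 4674/14447 = $719.85
= Alice: $967.34, Bob: $537.81, Carol: $719.85

Alice: $967.34, Bob: $537.81, Carol: $719.85


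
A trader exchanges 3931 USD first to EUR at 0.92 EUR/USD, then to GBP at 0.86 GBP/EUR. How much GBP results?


Step 1: 3931 USD × 0.92 = 3616.52 EUR
Step 2: 3616.52 EUR × 0.86 = 3110.21 GBP
Implied rate USD→GBP = 0.92 × 0.86 = 0.7912
= 3110.21 GBP

3110.21 GBP


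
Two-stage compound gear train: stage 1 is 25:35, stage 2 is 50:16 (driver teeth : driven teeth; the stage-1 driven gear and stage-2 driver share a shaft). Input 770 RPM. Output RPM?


Stage 1: RPM_B = RPM_A × t_A/t_B = 770 × 25/35 = 19250/35 = 550.00
B and C share a shaft → RPM_C = RPM_B
Stage 2: RPM_D = RPM_C × t_C/t_D = RPM_A × (t_A×t_C)/(t_B×t_D)
Overall ratio = (25×50)/(35×16) = 1250/560
RPM_D = 770 × 1250/560 = 962500/560
= 1718.75 RPM

1718.75 RPM


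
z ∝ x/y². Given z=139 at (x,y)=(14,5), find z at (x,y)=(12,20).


z = k·x/y²
Solve for k using the known point: k = z·y²/x = 139×25/14 = 3475/14 ≈ 248.2143
Now evaluate at x=12, y=20:
z = k × 12 / 400 = (3475 × 12) / (14 × 400) = 41700/5600
≈ 7.4464

7.4464


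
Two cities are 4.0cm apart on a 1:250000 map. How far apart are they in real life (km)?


Real distance = map distance × scale
= 4.0cm × 250000
= 1000000 cm = 10000.0 m
= 10.000 km

10.000 km


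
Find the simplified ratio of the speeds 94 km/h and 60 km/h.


Ratio = 94:60
GCD = 2
Simplified = 47:30
Time ratio (same distance) = 30:47
Speed ratio = 47:30

47:30


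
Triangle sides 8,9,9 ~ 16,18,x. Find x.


Scale factor = 16/8 = 2
Missing side = 9 × 2
= 18.0

18.0


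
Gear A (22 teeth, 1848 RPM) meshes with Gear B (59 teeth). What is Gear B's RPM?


Gear ratio = 22:59 = 22:59
RPM_B = RPM_A × (teeth_A / teeth_B)
= 1848 × (22/59)
= 689.1 RPM

689.1 RPM


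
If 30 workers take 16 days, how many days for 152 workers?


Inverse proportion: x × y = constant
k = 30 × 16 = 480
y₂ = k / 152 = 480 / 152
= 3.16

3.16


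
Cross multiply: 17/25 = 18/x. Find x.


Cross multiply: 17 × x = 25 × 18
17x = 450
x = 450 / 17
= 26.47

26.47


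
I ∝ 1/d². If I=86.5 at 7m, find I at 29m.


I₁d₁² = I₂d₂²
I₂ = I₁ × (d₁/d₂)²
= 86.5 × (7/29)²
= 86.5 × 49/841
= 4238.5/841
≈ 5.0398

5.0398


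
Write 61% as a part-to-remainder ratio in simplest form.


61% means 61 parts out of 100; remainder = 39
Part : remainder = 61:39
GCD = 1
= 61:39

61:39


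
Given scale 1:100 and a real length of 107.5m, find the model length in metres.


Model size = real / scale
= 107.5 / 100
= 1.0750 m

1.0750 m


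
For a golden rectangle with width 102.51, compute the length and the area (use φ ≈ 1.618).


φ = (1 + √5) / 2 ≈ 1.618
Length = width × φ = 102.51 × 1.618 = 165.86118
≈ 165.86
Area = width × length = 102.51 × 165.86118 = 17002.4295618 ≈ 17002.43
= Length: 165.86, Area: 17002.43

Length: 165.86, Area: 17002.43


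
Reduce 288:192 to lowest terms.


GCD(288, 192) = 96
288/96 : 192/96
= 3:2

3:2


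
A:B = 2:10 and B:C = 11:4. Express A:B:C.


Match B: multiply A:B by 11 → 22:110
Multiply B:C by 10 → 110:40
Combined: 22:110:40
GCD = 2
= 11:55:20

11:55:20


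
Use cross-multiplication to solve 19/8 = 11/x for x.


Cross multiply: 19 × x = 8 × 11
19x = 88
x = 88 / 19
= 4.63

4.63


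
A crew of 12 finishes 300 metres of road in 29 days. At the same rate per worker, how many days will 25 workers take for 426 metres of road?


Days ∝ work / workers, so d₂ = d₁ × (m₁/m₂) × (w₂/w₁)
Workers factor (inverse): 12/25 = 0.4800
Work factor (direct): 426/300 = 1.4200
d₂ = 29 × 12/25 × 426/300 = (29 × 12 × 426) / (25 × 300) = 148248/7500
≈ 19.77 days

19.77 days


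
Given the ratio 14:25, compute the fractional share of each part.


Total parts = 14 + 25 = 39
First part: 14/39 = 14/39
Second part: 25/39 = 25/39
= 14/39 and 25/39

14/39 and 25/39


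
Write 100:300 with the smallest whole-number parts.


GCD(100, 300) = 100
100/100 : 300/100
= 1:3

1:3


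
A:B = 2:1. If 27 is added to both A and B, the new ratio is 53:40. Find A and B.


Let A = 2k, B = 1k.
(2k + 27) / (1k + 27) = 53/40
Cross-multiply: 40(2k + 27) = 53(1k + 27)
80k + 1080 = 53k + 1431
80k - 53k = 1431 - 1080
27k = 351
k = 351/27 = 13
A = 2×13 = 26, B = 1×13 = 13
= A = 26, B = 13

A = 26, B = 13


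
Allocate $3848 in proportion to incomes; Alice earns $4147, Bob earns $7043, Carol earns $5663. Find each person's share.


Total income = 4147 + 7043 + 5663 = $16853
Alice: $3848 × 4147/16853 = $946.87
Bob: $3848 × 7043/16853 = $1608.11
Carol: $3848 × 5663/16853 = $1293.02
= Alice: $946.87, Bob: $1608.11, Carol: $1293.02

Alice: $946.87, Bob: $1608.11, Carol: $1293.02


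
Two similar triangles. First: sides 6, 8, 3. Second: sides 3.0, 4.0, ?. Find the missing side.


Scale factor = 3.0/6 = 0.5
Missing side = 3 × 0.5
= 1.5

1.5


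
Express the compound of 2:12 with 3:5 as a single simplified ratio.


Compound ratio = (2×3) : (12×5)
= 6:60
GCD = 6
= 1:10

1:10


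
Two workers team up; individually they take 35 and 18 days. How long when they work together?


Rate of A = 1/35 per day
Rate of B = 1/18 per day
Combined rate = 1/35 + 1/18 = 53/630 ≈ 0.0841 per day
Days = 1 / combined rate = 630/53
≈ 11.89 days

11.89 days


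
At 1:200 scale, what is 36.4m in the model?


Model size = real / scale
= 36.4 / 200
= 0.1820 m

0.1820 m


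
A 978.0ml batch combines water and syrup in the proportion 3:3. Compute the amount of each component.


Total parts = 3 + 3 = 6
water: 978.0 × 3/6 = 489.0ml
syrup: 978.0 × 3/6 = 489.0ml
= 489.0ml and 489.0ml

489.0ml and 489.0ml


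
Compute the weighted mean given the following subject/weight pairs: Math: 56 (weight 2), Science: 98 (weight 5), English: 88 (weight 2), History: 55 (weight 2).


Numerator = 56×2 + 98×5 + 88×2 + 55×2
= 112 + 490 + 176 + 110
= 888
Total weight = 11
Weighted avg = 888/11
= 80.73

80.73
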